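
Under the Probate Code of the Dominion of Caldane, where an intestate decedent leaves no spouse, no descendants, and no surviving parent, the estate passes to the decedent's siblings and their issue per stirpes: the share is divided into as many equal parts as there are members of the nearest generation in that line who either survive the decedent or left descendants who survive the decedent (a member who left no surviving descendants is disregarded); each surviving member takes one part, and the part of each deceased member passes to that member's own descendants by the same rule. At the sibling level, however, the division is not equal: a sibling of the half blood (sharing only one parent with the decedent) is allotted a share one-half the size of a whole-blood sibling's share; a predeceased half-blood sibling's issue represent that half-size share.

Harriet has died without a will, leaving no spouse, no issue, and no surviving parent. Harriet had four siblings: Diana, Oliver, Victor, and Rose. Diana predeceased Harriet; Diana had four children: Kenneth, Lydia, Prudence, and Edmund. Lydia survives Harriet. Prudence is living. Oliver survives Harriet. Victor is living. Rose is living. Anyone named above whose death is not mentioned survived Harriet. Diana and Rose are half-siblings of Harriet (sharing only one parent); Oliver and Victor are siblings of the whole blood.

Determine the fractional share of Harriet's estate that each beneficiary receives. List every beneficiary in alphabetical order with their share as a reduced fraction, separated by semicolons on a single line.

Edmund 1/24; Kenneth 1/24; Lydia 1/24; Oliver 1/3; Prudence 1/24; Rose 1/6; Victor 1/3

No spouse, descendants, or parent survives, so the estate passes to Harriet's siblings per stirpes.
Half-blood siblings count for one-half the weight of whole-blood siblings at the initial division.
Dividing 1 in proportion to weights (total weight 3): Diana (weight 1/2) → 1/6; Oliver (weight 1) → 1/3; Victor (weight 1) → 1/3; Rose (weight 1/2) → 1/6.
Diana predeceased; the 1/6 allotted to Diana's branch passes to Diana's issue by representation.
The 1/6 is divided into 4 equal shares of 1/24 among Kenneth, Lydia, Prudence, Edmund.
Kenneth is living and takes 1/24.
Lydia is living and takes 1/24.
Prudence is living and takes 1/24.
Edmund is living and takes 1/24.
Oliver is living and takes 1/3.
Victor is living and takes 1/3.
Rose is living and takes 1/6.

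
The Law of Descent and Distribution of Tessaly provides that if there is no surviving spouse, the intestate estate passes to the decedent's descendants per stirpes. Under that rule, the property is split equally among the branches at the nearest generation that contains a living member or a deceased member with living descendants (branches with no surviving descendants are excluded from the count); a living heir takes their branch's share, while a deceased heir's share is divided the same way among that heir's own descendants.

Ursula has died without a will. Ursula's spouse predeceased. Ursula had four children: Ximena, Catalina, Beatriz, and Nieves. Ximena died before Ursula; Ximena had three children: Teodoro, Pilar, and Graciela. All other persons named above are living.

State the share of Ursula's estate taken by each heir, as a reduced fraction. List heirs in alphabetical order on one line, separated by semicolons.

Beatriz 1/4; Catalina 1/4; Graciela 1/12; Nieves 1/4; Pilar 1/12; Teodoro 1/12

There is no surviving spouse, so the entire estate passes to Ursula's descendants per stirpes.
The estate is divided into 4 equal shares of 1/4 among Ximena, Catalina, Beatriz, Nieves.
Ximena predeceased; the 1/4 allotted to Ximena's branch passes to Ximena's issue by representation.
The 1/4 is divided into 3 equal shares of 1/12 among Teodoro, Pilar, Graciela.
Teodoro is living and takes 1/12.
Pilar is living and takes 1/12.
Graciela is living and takes 1/12.
Catalina is living and takes 1/4.
Beatriz is living and takes 1/4.
Nieves is living and takes 1/4.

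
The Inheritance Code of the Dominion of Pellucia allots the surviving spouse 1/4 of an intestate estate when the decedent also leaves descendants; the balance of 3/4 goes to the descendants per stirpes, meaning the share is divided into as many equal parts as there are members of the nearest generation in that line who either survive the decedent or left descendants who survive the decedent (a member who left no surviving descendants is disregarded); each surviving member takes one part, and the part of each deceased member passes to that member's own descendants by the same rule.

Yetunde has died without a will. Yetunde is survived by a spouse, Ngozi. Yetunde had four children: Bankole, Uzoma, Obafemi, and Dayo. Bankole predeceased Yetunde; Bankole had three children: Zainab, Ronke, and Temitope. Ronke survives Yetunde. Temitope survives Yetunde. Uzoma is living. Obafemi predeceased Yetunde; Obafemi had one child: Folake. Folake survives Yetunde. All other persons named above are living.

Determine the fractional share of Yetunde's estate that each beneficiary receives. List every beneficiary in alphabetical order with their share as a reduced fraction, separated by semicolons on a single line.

Ngozi, as surviving spouse, takes 1/4.
The remaining 3/4 passes to Yetunde's descendants per stirpes.
The 3/4 is divided into 4 equal shares of 3/16 among Bankole, Uzoma, Obafemi, Dayo.
Bankole predeceased; the 3/16 allotted to Bankole's branch passes to Bankole's issue by representation.
The 3/16 is divided into 3 equal shares of 1/16 among Zainab, Ronke, Temitope.
Zainab is living and takes 1/16.
Ronke is living and takes 1/16.
Temitope is living and takes 1/16.
Uzoma is living and takes 3/16.
Obafemi predeceased; the 3/16 allotted to Obafemi's branch passes to Obafemi's issue by representation.
Folake is the sole taker at this level and receives the full 3/16.
Dayo is living and takes 3/16.

Dayo 3/16; Folake 3/16; Ngozi 1/4; Ronke 1/16; Temitope 1/16; Uzoma 3/16; Zainab 1/16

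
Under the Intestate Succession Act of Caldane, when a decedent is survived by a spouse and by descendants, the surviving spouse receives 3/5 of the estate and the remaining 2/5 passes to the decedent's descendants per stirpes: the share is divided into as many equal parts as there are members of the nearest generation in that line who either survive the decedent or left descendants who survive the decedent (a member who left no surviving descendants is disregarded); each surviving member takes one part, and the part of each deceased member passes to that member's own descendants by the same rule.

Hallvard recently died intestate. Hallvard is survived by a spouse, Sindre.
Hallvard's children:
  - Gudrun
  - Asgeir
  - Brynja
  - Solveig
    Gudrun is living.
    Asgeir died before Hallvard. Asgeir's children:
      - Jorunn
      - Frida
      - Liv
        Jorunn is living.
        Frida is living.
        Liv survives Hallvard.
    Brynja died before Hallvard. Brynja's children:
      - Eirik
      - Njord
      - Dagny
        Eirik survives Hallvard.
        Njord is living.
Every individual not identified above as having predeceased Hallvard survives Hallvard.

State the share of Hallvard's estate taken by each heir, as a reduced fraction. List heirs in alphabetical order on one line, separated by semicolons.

Dagny 1/30; Eirik 1/30; Frida 1/30; Gudrun 1/10; Jorunn 1/30; Liv 1/30; Njord 1/30; Sindre 3/5; Solveig 1/10

Sindre, as surviving spouse, takes 3/5.
The remaining 2/5 passes to Hallvard's descendants per stirpes.
The 2/5 is divided into 4 equal shares of 1/10 among Gudrun, Asgeir, Brynja, Solveig.
Gudrun is living and takes 1/10.
Asgeir predeceased; the 1/10 allotted to Asgeir's branch passes to Asgeir's issue by representation.
The 1/10 is divided into 3 equal shares of 1/30 among Jorunn, Frida, Liv.
Jorunn is living and takes 1/30.
Frida is living and takes 1/30.
Liv is living and takes 1/30.
Brynja predeceased; the 1/10 allotted to Brynja's branch passes to Brynja's issue by representation.
The 1/10 is divided into 3 equal shares of 1/30 among Eirik, Njord, Dagny.
Eirik is living and takes 1/30.
Njord is living and takes 1/30.
Dagny is living and takes 1/30.
Solveig is living and takes 1/10.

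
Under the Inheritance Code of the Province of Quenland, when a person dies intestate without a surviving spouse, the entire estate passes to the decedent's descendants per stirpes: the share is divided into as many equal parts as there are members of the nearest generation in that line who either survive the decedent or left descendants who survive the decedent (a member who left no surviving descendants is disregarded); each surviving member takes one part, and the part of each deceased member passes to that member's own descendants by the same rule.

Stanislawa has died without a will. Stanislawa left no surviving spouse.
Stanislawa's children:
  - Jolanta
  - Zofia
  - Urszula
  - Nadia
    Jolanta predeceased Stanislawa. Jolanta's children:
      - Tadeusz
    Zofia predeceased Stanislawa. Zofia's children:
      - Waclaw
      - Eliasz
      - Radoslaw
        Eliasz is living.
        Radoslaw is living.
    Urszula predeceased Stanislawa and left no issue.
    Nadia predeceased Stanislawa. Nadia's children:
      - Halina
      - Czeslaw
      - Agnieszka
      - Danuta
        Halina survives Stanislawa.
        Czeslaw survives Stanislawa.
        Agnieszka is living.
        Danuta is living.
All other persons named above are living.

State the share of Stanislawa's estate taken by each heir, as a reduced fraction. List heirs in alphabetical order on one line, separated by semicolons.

There is no surviving spouse, so the entire estate passes to Stanislawa's descendants per stirpes.
Urszula left no surviving issue, so that branch lapses and is disregarded.
The estate is divided into 3 equal shares of 1/3 among Jolanta, Zofia, Nadia.
Jolanta predeceased; the 1/3 allotted to Jolanta's branch passes to Jolanta's issue by representation.
Tadeusz is the sole taker at this level and receives the full 1/3.
Zofia predeceased; the 1/3 allotted to Zofia's branch passes to Zofia's issue by representation.
The 1/3 is divided into 3 equal shares of 1/9 among Waclaw, Eliasz, Radoslaw.
Waclaw is living and takes 1/9.
Eliasz is living and takes 1/9.
Radoslaw is living and takes 1/9.
Nadia predeceased; the 1/3 allotted to Nadia's branch passes to Nadia's issue by representation.
The 1/3 is divided into 4 equal shares of 1/12 among Halina, Czeslaw, Agnieszka, Danuta.
Halina is living and takes 1/12.
Czeslaw is living and takes 1/12.
Agnieszka is living and takes 1/12.
Danuta is living and takes 1/12.

Agnieszka 1/12; Czeslaw 1/12; Danuta 1/12; Eliasz 1/9; Halina 1/12; Radoslaw 1/9; Tadeusz 1/3; Waclaw 1/9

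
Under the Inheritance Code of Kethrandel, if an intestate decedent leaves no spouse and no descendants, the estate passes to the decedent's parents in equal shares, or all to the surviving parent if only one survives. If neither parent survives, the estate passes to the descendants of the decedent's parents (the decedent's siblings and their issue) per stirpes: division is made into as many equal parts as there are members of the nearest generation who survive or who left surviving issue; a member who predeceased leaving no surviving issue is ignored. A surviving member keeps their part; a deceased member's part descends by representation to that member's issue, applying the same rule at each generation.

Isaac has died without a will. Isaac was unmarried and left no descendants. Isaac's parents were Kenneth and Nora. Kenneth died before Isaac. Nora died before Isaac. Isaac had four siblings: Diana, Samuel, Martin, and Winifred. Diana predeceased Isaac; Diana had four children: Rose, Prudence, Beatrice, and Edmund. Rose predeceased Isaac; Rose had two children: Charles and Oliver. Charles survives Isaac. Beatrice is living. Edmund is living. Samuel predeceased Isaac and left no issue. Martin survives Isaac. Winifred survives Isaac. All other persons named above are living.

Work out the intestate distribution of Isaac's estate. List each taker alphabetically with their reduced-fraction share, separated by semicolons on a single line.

Neither parent survives and there are no descendants, so the estate passes to Isaac's siblings and their issue per stirpes.
Samuel left no surviving issue, so that branch lapses and is disregarded.
The estate is divided into 3 equal shares of 1/3 among Diana, Martin, Winifred.
Diana predeceased; the 1/3 allotted to Diana's branch passes to Diana's issue by representation.
The 1/3 is divided into 4 equal shares of 1/12 among Rose, Prudence, Beatrice, Edmund.
Rose predeceased; the 1/12 allotted to Rose's branch passes to Rose's issue by representation.
The 1/12 is divided into 2 equal shares of 1/24 among Charles, Oliver.
Charles is living and takes 1/24.
Oliver is living and takes 1/24.
Prudence is living and takes 1/12.
Beatrice is living and takes 1/12.
Edmund is living and takes 1/12.
Martin is living and takes 1/3.
Winifred is living and takes 1/3.

Beatrice 1/12; Charles 1/24; Edmund 1/12; Martin 1/3; Oliver 1/24; Prudence 1/12; Winifred 1/3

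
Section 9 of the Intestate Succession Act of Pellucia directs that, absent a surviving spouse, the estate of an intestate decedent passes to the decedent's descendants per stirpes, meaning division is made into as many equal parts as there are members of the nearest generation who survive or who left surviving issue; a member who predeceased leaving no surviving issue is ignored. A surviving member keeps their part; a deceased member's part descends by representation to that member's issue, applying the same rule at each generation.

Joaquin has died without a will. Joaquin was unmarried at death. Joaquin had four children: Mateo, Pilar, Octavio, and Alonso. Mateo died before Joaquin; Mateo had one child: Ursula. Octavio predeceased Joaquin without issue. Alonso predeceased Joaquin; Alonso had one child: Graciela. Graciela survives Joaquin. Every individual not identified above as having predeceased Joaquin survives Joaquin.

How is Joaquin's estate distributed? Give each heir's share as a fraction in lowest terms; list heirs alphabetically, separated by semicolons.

There is no surviving spouse, so the entire estate passes to Joaquin's descendants per stirpes.
Octavio left no surviving issue, so that branch lapses and is disregarded.
The estate is divided into 3 equal shares of 1/3 among Mateo, Pilar, Alonso.
Mateo predeceased; the 1/3 allotted to Mateo's branch passes to Mateo's issue by representation.
Ursula is the sole taker at this level and receives the full 1/3.
Pilar is living and takes 1/3.
Alonso predeceased; the 1/3 allotted to Alonso's branch passes to Alonso's issue by representation.
Graciela is the sole taker at this level and receives the full 1/3.

Graciela 1/3; Pilar 1/3; Ursula 1/3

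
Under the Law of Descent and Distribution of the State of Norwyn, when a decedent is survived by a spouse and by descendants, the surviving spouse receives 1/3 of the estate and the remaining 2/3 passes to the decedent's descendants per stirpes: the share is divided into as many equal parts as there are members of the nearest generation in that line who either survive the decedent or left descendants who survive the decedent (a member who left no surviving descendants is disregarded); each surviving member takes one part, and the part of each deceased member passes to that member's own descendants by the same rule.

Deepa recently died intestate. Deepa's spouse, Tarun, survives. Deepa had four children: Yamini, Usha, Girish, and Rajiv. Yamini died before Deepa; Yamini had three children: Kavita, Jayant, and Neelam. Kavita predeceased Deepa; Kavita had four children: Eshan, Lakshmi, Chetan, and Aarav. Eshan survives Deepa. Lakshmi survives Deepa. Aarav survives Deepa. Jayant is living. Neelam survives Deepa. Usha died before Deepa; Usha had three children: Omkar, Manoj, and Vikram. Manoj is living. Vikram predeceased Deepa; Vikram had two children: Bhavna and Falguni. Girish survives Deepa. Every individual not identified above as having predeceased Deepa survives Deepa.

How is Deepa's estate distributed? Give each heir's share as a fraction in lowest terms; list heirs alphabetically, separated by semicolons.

Tarun, as surviving spouse, takes 1/3.
The remaining 2/3 passes to Deepa's descendants per stirpes.
The 2/3 is divided into 4 equal shares of 1/6 among Yamini, Usha, Girish, Rajiv.
Yamini predeceased; the 1/6 allotted to Yamini's branch passes to Yamini's issue by representation.
The 1/6 is divided into 3 equal shares of 1/18 among Kavita, Jayant, Neelam.
Kavita predeceased; the 1/18 allotted to Kavita's branch passes to Kavita's issue by representation.
The 1/18 is divided into 4 equal shares of 1/72 among Eshan, Lakshmi, Chetan, Aarav.
Eshan is living and takes 1/72.
Lakshmi is living and takes 1/72.
Chetan is living and takes 1/72.
Aarav is living and takes 1/72.
Jayant is living and takes 1/18.
Neelam is living and takes 1/18.
Usha predeceased; the 1/6 allotted to Usha's branch passes to Usha's issue by representation.
The 1/6 is divided into 3 equal shares of 1/18 among Omkar, Manoj, Vikram.
Omkar is living and takes 1/18.
Manoj is living and takes 1/18.
Vikram predeceased; the 1/18 allotted to Vikram's branch passes to Vikram's issue by representation.
The 1/18 is divided into 2 equal shares of 1/36 among Bhavna, Falguni.
Bhavna is living and takes 1/36.
Falguni is living and takes 1/36.
Girish is living and takes 1/6.
Rajiv is living and takes 1/6.

Aarav 1/72; Bhavna 1/36; Chetan 1/72; Eshan 1/72; Falguni 1/36; Girish 1/6; Jayant 1/18; Lakshmi 1/72; Manoj 1/18; Neelam 1/18; Omkar 1/18; Rajiv 1/6; Tarun 1/3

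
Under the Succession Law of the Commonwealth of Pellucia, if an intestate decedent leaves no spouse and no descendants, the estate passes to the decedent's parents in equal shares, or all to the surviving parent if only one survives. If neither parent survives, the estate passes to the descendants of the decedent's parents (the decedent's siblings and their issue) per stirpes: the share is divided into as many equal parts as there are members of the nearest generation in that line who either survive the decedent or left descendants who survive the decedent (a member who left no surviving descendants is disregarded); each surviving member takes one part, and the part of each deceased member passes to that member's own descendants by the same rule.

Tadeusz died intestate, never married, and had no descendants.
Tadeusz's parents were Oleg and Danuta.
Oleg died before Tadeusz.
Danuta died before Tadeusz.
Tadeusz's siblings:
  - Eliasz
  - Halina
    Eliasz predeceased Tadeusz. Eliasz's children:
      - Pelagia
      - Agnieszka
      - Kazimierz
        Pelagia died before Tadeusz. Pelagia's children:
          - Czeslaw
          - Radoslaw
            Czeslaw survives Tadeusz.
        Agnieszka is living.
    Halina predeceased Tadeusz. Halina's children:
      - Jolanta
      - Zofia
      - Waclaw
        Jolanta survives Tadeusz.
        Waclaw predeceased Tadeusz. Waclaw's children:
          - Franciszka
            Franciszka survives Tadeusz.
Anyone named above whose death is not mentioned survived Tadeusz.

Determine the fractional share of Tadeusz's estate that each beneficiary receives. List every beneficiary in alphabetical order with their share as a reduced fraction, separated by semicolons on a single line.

Agnieszka 1/6; Czeslaw 1/12; Franciszka 1/6; Jolanta 1/6; Kazimierz 1/6; Radoslaw 1/12; Zofia 1/6

Neither parent survives and there are no descendants, so the estate passes to Tadeusz's siblings and their issue per stirpes.
The estate is divided into 2 equal shares of 1/2 among Eliasz, Halina.
Eliasz predeceased; the 1/2 allotted to Eliasz's branch passes to Eliasz's issue by representation.
The 1/2 is divided into 3 equal shares of 1/6 among Pelagia, Agnieszka, Kazimierz.
Pelagia predeceased; the 1/6 allotted to Pelagia's branch passes to Pelagia's issue by representation.
The 1/6 is divided into 2 equal shares of 1/12 among Czeslaw, Radoslaw.
Czeslaw is living and takes 1/12.
Radoslaw is living and takes 1/12.
Agnieszka is living and takes 1/6.
Kazimierz is living and takes 1/6.
Halina predeceased; the 1/2 allotted to Halina's branch passes to Halina's issue by representation.
The 1/2 is divided into 3 equal shares of 1/6 among Jolanta, Zofia, Waclaw.
Jolanta is living and takes 1/6.
Zofia is living and takes 1/6.
Waclaw predeceased; the 1/6 allotted to Waclaw's branch passes to Waclaw's issue by representation.
Franciszka is the sole taker at this level and receives the full 1/6.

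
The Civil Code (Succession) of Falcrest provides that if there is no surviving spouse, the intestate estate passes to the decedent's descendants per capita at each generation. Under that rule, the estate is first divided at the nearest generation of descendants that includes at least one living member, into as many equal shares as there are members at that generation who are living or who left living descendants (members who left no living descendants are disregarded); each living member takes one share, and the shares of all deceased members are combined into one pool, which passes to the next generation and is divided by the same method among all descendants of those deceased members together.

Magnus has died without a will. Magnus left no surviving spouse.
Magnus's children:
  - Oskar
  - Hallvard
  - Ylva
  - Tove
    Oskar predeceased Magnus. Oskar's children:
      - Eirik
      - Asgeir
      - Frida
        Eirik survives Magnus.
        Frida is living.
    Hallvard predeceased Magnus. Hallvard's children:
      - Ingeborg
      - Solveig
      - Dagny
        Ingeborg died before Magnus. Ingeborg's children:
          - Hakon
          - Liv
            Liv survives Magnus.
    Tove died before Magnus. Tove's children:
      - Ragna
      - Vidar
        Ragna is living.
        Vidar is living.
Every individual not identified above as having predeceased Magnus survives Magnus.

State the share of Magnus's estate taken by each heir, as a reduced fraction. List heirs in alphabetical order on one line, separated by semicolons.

Asgeir 3/32; Dagny 3/32; Eirik 3/32; Frida 3/32; Hakon 3/64; Liv 3/64; Ragna 3/32; Solveig 3/32; Vidar 3/32; Ylva 1/4

There is no surviving spouse, so the entire estate passes to Magnus's descendants per capita at each generation.
At generation 1 (Oskar, Hallvard, Ylva, Tove) there are 4 shares of (1)/4 = 1/4 each.
Living: Ylva — each takes 1/4.
Deceased: Oskar, Hallvard, and Tove. Their combined 3/4 is pooled and carried to generation 2.
At generation 2 (Eirik, Asgeir, Frida, Ingeborg, Solveig, Dagny, Ragna, Vidar) there are 8 shares of (3/4)/8 = 3/32 each.
Living: Eirik, Asgeir, Frida, Solveig, Dagny, Ragna, and Vidar — each takes 3/32.
Deceased: Ingeborg. That 3/32 share is carried to generation 3.
At generation 3 (Hakon, Liv) there are 2 shares of (3/32)/2 = 3/64 each.
Living: Hakon and Liv — each takes 3/64.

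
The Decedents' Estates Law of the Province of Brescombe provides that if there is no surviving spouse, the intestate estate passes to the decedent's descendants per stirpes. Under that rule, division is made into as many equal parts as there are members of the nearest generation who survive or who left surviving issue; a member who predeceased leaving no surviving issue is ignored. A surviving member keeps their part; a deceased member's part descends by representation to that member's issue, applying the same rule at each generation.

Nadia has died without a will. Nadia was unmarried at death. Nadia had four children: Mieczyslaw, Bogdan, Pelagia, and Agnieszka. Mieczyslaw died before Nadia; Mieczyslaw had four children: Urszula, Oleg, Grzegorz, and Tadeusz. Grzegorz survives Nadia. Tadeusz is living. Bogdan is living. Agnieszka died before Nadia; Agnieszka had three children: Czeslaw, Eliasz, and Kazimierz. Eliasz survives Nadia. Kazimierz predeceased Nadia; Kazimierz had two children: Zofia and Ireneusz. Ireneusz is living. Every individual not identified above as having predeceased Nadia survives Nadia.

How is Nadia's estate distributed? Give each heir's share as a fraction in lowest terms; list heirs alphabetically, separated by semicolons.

There is no surviving spouse, so the entire estate passes to Nadia's descendants per stirpes.
The estate is divided into 4 equal shares of 1/4 among Mieczyslaw, Bogdan, Pelagia, Agnieszka.
Mieczyslaw predeceased; the 1/4 allotted to Mieczyslaw's branch passes to Mieczyslaw's issue by representation.
The 1/4 is divided into 4 equal shares of 1/16 among Urszula, Oleg, Grzegorz, Tadeusz.
Urszula is living and takes 1/16.
Oleg is living and takes 1/16.
Grzegorz is living and takes 1/16.
Tadeusz is living and takes 1/16.
Bogdan is living and takes 1/4.
Pelagia is living and takes 1/4.
Agnieszka predeceased; the 1/4 allotted to Agnieszka's branch passes to Agnieszka's issue by representation.
The 1/4 is divided into 3 equal shares of 1/12 among Czeslaw, Eliasz, Kazimierz.
Czeslaw is living and takes 1/12.
Eliasz is living and takes 1/12.
Kazimierz predeceased; the 1/12 allotted to Kazimierz's branch passes to Kazimierz's issue by representation.
The 1/12 is divided into 2 equal shares of 1/24 among Zofia, Ireneusz.
Zofia is living and takes 1/24.
Ireneusz is living and takes 1/24.

Bogdan 1/4; Czeslaw 1/12; Eliasz 1/12; Grzegorz 1/16; Ireneusz 1/24; Oleg 1/16; Pelagia 1/4; Tadeusz 1/16; Urszula 1/16; Zofia 1/24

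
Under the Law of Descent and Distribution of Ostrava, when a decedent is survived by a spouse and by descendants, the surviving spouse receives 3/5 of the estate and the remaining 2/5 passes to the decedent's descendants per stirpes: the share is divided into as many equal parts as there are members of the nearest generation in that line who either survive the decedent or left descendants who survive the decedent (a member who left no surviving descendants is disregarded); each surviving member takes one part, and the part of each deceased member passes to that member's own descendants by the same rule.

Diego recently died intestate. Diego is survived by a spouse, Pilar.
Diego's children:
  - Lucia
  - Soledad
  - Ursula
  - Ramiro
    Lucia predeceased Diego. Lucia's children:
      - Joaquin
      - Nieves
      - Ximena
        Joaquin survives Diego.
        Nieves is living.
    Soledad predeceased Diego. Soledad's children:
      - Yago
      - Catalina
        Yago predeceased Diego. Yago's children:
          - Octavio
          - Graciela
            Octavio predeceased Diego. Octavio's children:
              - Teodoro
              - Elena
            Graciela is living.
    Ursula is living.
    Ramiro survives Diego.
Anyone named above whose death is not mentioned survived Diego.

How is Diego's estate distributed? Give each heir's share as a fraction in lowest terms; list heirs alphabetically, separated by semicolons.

Catalina 1/20; Elena 1/80; Graciela 1/40; Joaquin 1/30; Nieves 1/30; Pilar 3/5; Ramiro 1/10; Teodoro 1/80; Ursula 1/10; Ximena 1/30

Pilar, as surviving spouse, takes 3/5.
The remaining 2/5 passes to Diego's descendants per stirpes.
The 2/5 is divided into 4 equal shares of 1/10 among Lucia, Soledad, Ursula, Ramiro.
Lucia predeceased; the 1/10 allotted to Lucia's branch passes to Lucia's issue by representation.
The 1/10 is divided into 3 equal shares of 1/30 among Joaquin, Nieves, Ximena.
Joaquin is living and takes 1/30.
Nieves is living and takes 1/30.
Ximena is living and takes 1/30.
Soledad predeceased; the 1/10 allotted to Soledad's branch passes to Soledad's issue by representation.
The 1/10 is divided into 2 equal shares of 1/20 among Yago, Catalina.
Yago predeceased; the 1/20 allotted to Yago's branch passes to Yago's issue by representation.
The 1/20 is divided into 2 equal shares of 1/40 among Octavio, Graciela.
Octavio predeceased; the 1/40 allotted to Octavio's branch passes to Octavio's issue by representation.
The 1/40 is divided into 2 equal shares of 1/80 among Teodoro, Elena.
Teodoro is living and takes 1/80.
Elena is living and takes 1/80.
Graciela is living and takes 1/40.
Catalina is living and takes 1/20.
Ursula is living and takes 1/10.
Ramiro is living and takes 1/10.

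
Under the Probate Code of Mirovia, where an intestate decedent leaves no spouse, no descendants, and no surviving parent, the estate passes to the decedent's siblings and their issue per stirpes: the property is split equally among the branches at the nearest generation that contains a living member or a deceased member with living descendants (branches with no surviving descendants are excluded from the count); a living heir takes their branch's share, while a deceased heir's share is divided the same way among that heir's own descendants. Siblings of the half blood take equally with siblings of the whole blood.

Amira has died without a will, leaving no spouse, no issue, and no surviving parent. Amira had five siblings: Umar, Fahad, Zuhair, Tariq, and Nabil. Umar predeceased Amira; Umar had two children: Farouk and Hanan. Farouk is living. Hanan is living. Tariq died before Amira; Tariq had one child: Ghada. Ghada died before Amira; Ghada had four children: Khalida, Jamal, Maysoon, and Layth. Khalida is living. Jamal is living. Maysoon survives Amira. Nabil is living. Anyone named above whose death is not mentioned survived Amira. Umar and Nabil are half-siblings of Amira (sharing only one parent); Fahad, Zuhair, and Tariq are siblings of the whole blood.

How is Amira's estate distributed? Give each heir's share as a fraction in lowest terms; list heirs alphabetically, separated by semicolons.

No spouse, descendants, or parent survives, so the estate passes to Amira's siblings per stirpes.
Half-blood and whole-blood siblings take equally under the stated rule.
The estate is divided into 5 equal shares of 1/5 among Umar, Fahad, Zuhair, Tariq, Nabil.
Umar predeceased; the 1/5 allotted to Umar's branch passes to Umar's issue by representation.
The 1/5 is divided into 2 equal shares of 1/10 among Farouk, Hanan.
Farouk is living and takes 1/10.
Hanan is living and takes 1/10.
Fahad is living and takes 1/5.
Zuhair is living and takes 1/5.
Tariq predeceased; the 1/5 allotted to Tariq's branch passes to Tariq's issue by representation.
Ghada's line is the sole branch at this level, so the full 1/5 passes to Ghada's issue by representation.
The 1/5 is divided into 4 equal shares of 1/20 among Khalida, Jamal, Maysoon, Layth.
Khalida is living and takes 1/20.
Jamal is living and takes 1/20.
Maysoon is living and takes 1/20.
Layth is living and takes 1/20.
Nabil is living and takes 1/5.

Fahad 1/5; Farouk 1/10; Hanan 1/10; Jamal 1/20; Khalida 1/20; Layth 1/20; Maysoon 1/20; Nabil 1/5; Zuhair 1/5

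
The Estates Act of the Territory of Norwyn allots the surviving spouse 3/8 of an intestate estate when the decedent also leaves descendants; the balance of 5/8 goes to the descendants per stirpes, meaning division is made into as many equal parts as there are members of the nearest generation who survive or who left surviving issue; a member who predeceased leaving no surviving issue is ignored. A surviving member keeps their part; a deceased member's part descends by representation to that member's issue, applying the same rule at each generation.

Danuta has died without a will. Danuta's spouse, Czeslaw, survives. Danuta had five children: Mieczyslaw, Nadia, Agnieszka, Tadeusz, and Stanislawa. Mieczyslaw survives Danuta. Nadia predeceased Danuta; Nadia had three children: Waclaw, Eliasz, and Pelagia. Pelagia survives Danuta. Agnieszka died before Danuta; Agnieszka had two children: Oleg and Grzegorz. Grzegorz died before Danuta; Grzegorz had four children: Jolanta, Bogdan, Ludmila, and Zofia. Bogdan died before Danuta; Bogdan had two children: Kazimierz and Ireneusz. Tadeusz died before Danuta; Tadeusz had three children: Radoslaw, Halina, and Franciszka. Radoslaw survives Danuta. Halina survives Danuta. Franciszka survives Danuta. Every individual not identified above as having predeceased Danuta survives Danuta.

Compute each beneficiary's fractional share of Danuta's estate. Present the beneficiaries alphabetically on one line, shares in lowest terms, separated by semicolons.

Czeslaw, as surviving spouse, takes 3/8.
The remaining 5/8 passes to Danuta's descendants per stirpes.
The 5/8 is divided into 5 equal shares of 1/8 among Mieczyslaw, Nadia, Agnieszka, Tadeusz, Stanislawa.
Mieczyslaw is living and takes 1/8.
Nadia predeceased; the 1/8 allotted to Nadia's branch passes to Nadia's issue by representation.
The 1/8 is divided into 3 equal shares of 1/24 among Waclaw, Eliasz, Pelagia.
Waclaw is living and takes 1/24.
Eliasz is living and takes 1/24.
Pelagia is living and takes 1/24.
Agnieszka predeceased; the 1/8 allotted to Agnieszka's branch passes to Agnieszka's issue by representation.
The 1/8 is divided into 2 equal shares of 1/16 among Oleg, Grzegorz.
Oleg is living and takes 1/16.
Grzegorz predeceased; the 1/16 allotted to Grzegorz's branch passes to Grzegorz's issue by representation.
The 1/16 is divided into 4 equal shares of 1/64 among Jolanta, Bogdan, Ludmila, Zofia.
Jolanta is living and takes 1/64.
Bogdan predeceased; the 1/64 allotted to Bogdan's branch passes to Bogdan's issue by representation.
The 1/64 is divided into 2 equal shares of 1/128 among Kazimierz, Ireneusz.
Kazimierz is living and takes 1/128.
Ireneusz is living and takes 1/128.
Ludmila is living and takes 1/64.
Zofia is living and takes 1/64.
Tadeusz predeceased; the 1/8 allotted to Tadeusz's branch passes to Tadeusz's issue by representation.
The 1/8 is divided into 3 equal shares of 1/24 among Radoslaw, Halina, Franciszka.
Radoslaw is living and takes 1/24.
Halina is living and takes 1/24.
Franciszka is living and takes 1/24.
Stanislawa is living and takes 1/8.

Czeslaw 3/8; Eliasz 1/24; Franciszka 1/24; Halina 1/24; Ireneusz 1/128; Jolanta 1/64; Kazimierz 1/128; Ludmila 1/64; Mieczyslaw 1/8; Oleg 1/16; Pelagia 1/24; Radoslaw 1/24; Stanislawa 1/8; Waclaw 1/24; Zofia 1/64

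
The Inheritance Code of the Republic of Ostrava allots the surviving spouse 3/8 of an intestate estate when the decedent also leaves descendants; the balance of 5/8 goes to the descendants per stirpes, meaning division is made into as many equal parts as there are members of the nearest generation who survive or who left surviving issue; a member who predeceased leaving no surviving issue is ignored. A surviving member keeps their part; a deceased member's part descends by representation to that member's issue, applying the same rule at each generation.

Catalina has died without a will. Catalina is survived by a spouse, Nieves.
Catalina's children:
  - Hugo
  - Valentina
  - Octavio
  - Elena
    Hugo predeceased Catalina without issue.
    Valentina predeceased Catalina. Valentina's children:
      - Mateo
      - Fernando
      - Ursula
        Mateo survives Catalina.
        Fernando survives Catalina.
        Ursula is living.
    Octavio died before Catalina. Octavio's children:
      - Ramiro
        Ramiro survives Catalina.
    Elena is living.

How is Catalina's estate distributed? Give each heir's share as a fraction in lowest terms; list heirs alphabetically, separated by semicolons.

Nieves, as surviving spouse, takes 3/8.
The remaining 5/8 passes to Catalina's descendants per stirpes.
Hugo left no surviving issue, so that branch lapses and is disregarded.
The 5/8 is divided into 3 equal shares of 5/24 among Valentina, Octavio, Elena.
Valentina predeceased; the 5/24 allotted to Valentina's branch passes to Valentina's issue by representation.
The 5/24 is divided into 3 equal shares of 5/72 among Mateo, Fernando, Ursula.
Mateo is living and takes 5/72.
Fernando is living and takes 5/72.
Ursula is living and takes 5/72.
Octavio predeceased; the 5/24 allotted to Octavio's branch passes to Octavio's issue by representation.
Ramiro is the sole taker at this level and receives the full 5/24.
Elena is living and takes 5/24.

Elena 5/24; Fernando 5/72; Mateo 5/72; Nieves 3/8; Ramiro 5/24; Ursula 5/72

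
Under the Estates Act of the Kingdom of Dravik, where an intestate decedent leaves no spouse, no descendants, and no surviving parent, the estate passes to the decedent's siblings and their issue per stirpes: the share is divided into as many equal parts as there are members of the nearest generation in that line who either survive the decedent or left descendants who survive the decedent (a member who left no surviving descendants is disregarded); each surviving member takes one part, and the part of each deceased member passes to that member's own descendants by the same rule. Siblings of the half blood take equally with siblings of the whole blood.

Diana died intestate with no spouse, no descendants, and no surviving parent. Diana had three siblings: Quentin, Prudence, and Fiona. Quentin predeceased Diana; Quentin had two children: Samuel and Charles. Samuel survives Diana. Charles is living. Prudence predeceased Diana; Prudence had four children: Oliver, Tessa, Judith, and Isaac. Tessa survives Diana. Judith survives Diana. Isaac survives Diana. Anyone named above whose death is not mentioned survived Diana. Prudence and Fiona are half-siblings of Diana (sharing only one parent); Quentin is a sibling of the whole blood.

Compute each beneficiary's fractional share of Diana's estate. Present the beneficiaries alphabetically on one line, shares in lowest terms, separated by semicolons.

Charles 1/6; Fiona 1/3; Isaac 1/12; Judith 1/12; Oliver 1/12; Samuel 1/6; Tessa 1/12

No spouse, descendants, or parent survives, so the estate passes to Diana's siblings per stirpes.
Half-blood and whole-blood siblings take equally under the stated rule.
The estate is divided into 3 equal shares of 1/3 among Quentin, Prudence, Fiona.
Quentin predeceased; the 1/3 allotted to Quentin's branch passes to Quentin's issue by representation.
The 1/3 is divided into 2 equal shares of 1/6 among Samuel, Charles.
Samuel is living and takes 1/6.
Charles is living and takes 1/6.
Prudence predeceased; the 1/3 allotted to Prudence's branch passes to Prudence's issue by representation.
The 1/3 is divided into 4 equal shares of 1/12 among Oliver, Tessa, Judith, Isaac.
Oliver is living and takes 1/12.
Tessa is living and takes 1/12.
Judith is living and takes 1/12.
Isaac is living and takes 1/12.
Fiona is living and takes 1/3.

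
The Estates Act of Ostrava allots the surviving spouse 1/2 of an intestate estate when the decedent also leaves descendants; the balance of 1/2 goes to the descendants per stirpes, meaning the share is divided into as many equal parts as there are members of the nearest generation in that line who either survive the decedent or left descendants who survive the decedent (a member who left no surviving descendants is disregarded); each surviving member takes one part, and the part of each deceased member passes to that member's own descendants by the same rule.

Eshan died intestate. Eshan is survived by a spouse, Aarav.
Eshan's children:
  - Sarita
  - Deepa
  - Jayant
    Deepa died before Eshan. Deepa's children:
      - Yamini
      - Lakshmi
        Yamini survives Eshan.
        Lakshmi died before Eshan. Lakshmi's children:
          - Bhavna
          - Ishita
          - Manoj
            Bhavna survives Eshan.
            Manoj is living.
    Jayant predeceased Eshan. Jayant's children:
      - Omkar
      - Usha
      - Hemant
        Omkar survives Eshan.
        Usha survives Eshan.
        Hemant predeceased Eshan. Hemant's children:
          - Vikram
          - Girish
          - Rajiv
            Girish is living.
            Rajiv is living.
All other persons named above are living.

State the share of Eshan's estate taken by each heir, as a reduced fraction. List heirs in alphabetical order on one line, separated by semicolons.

Aarav 1/2; Bhavna 1/36; Girish 1/54; Ishita 1/36; Manoj 1/36; Omkar 1/18; Rajiv 1/54; Sarita 1/6; Usha 1/18; Vikram 1/54; Yamini 1/12

Aarav, as surviving spouse, takes 1/2.
The remaining 1/2 passes to Eshan's descendants per stirpes.
The 1/2 is divided into 3 equal shares of 1/6 among Sarita, Deepa, Jayant.
Sarita is living and takes 1/6.
Deepa predeceased; the 1/6 allotted to Deepa's branch passes to Deepa's issue by representation.
The 1/6 is divided into 2 equal shares of 1/12 among Yamini, Lakshmi.
Yamini is living and takes 1/12.
Lakshmi predeceased; the 1/12 allotted to Lakshmi's branch passes to Lakshmi's issue by representation.
The 1/12 is divided into 3 equal shares of 1/36 among Bhavna, Ishita, Manoj.
Bhavna is living and takes 1/36.
Ishita is living and takes 1/36.
Manoj is living and takes 1/36.
Jayant predeceased; the 1/6 allotted to Jayant's branch passes to Jayant's issue by representation.
The 1/6 is divided into 3 equal shares of 1/18 among Omkar, Usha, Hemant.
Omkar is living and takes 1/18.
Usha is living and takes 1/18.
Hemant predeceased; the 1/18 allotted to Hemant's branch passes to Hemant's issue by representation.
The 1/18 is divided into 3 equal shares of 1/54 among Vikram, Girish, Rajiv.
Vikram is living and takes 1/54.
Girish is living and takes 1/54.
Rajiv is living and takes 1/54.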